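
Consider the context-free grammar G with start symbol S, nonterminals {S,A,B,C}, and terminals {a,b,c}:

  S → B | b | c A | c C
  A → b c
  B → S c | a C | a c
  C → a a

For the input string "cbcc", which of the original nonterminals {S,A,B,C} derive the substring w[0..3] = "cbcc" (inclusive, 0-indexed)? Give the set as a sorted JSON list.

Convert to CNF:
  S -> S T1 | T1 A | T1 C | T2 C | T2 T1 | b
  A -> T0 T1
  B -> S T1 | T2 C | T2 T1
  C -> T2 T2
  T0 -> b
  T1 -> c
  T2 -> a

CYK fill (cells [i..j] with 0 ≤ i ≤ j ≤ 3 only):
  cell(0,0) c: {T1}  orig:{}
  cell(1,1) b: {S,T0}  orig:{S}
  cell(2,2) c: {T1}  orig:{}
  cell(3,3) c: {T1}  orig:{}
  cell(0,1) cb: ∅
  cell(1,2) bc: {A,B,S}
  cell(2,3) cc: ∅
  cell(0,2) cbc: {S}
  cell(1,3) bcc: {B,S}
  cell(0,3) cbcc: {B,S}

Original NTs in T[0,3] deriving "cbcc": ["B", "S"]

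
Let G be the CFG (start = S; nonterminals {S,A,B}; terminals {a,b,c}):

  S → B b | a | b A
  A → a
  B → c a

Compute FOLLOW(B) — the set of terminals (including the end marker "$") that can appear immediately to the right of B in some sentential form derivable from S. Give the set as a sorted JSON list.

FIRST sets, iterate to fixpoint:
pass 1:
  A via A→a: +{a}
  B via B→c a: +{c}
  S via S→B b: +{c}
  S via S→a: +{a}
  S via S→b A: +{b}
  FIRST(S)={a,b,c}  FIRST(A)={a}  FIRST(B)={c}
pass 2: done
  FIRST(S)={a,b,c}  FIRST(A)={a}  FIRST(B)={c}

Compute FOLLOW by fixpoint:
FOLLOW(S) := {$}
[1]
  S→B b: FOLLOW(B) ⊇ FIRST(b) = {b}; new: +{b}
  S→b A: FOLLOW(A) ⊇ FOLLOW(S) ⊇ {$}; new: +{$}
  S: {$}  A: {$}  B: {b}
[2] (stable)
  S: {$}  A: {$}  B: {b}

FOLLOW(B) = ["b"]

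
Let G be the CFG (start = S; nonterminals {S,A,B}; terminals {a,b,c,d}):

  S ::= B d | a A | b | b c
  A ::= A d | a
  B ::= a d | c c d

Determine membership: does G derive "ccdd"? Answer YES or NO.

Convert to CNF:
  S -> B T0 | T1 A | T3 T2 | b
  A -> A T0 | a
  B -> T1 T0 | T2 X4
  T0 -> d
  T1 -> a
  T2 -> c
  T3 -> b
  X4 -> T2 T0

CYK table (by increasing span):
  T[0,0] 'c' = {T2}  orig:{}
  T[1,1] 'c' = {T2}  orig:{}
  T[2,2] 'd' = {T0}  orig:{}
  T[3,3] 'd' = {T0}  orig:{}
  T[0,1] 'cc' = ∅
  T[1,2] 'cd' = {X4}  orig:{}
  T[2,3] 'dd' = ∅
  T[0,2] 'ccd' = {B}
  T[1,3] 'cdd' = ∅
  T[0,3] 'ccdd' = {S}

S ∈ T[0,3] ⇒ YES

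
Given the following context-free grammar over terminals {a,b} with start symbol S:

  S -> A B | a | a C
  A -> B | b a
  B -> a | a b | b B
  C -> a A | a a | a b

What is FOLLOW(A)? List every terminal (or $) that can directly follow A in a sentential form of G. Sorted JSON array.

FIRST sets, iterate to fixpoint:
pass 1:
  A via A→b a: +{b}
  B via B→a: +{a}
  B via B→b B: +{b}
  C via C→a A: +{a}
  S via S→A B: +{b}
  S via S→a: +{a}
  S: {a,b}  A: {b}  B: {a,b}  C: {a}
pass 2:
  A via A→B: +{a}
  S: {a,b}  A: {a,b}  B: {a,b}  C: {a}
pass 3: (stable)
  S: {a,b}  A: {a,b}  B: {a,b}  C: {a}

FOLLOW sets:
FOLLOW(S) := {$}
pass 1:
  S→A B: FOLLOW(A) ⊇ FIRST(B) = {a,b}; new: +{a,b}
  S→A B: FOLLOW(B) ⊇ FOLLOW(S) ⊇ {$}; new: +{$}
  S→a C: FOLLOW(C) ⊇ FOLLOW(S) ⊇ {$}; new: +{$}
  S: {$}  A: {a,b}  B: {$}  C: {$}
pass 2:
  A→B: FOLLOW(B) ⊇ FOLLOW(A) ⊇ {a,b}; new: +{a,b}
  C→a A: FOLLOW(A) ⊇ FOLLOW(C) ⊇ {$}; new: +{$}
  S: {$}  A: {$,a,b}  B: {$,a,b}  C: {$}
pass 3: (no change)
  S: {$}  A: {$,a,b}  B: {$,a,b}  C: {$}

FOLLOW(A) = ["$", "a", "b"]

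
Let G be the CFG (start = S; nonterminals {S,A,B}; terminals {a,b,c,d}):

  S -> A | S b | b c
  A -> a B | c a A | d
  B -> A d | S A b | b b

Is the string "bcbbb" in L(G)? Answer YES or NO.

Convert to CNF:
  S -> S T3 | T0 B | T1 X6 | T3 T1 | d
  A -> T0 B | T1 X4 | d
  B -> A T2 | S X5 | T3 T3
  T0 -> a
  T1 -> c
  T2 -> d
  T3 -> b
  X4 -> T0 A
  X5 -> A T3
  X6 -> T0 A

CYK table (by increasing span):
  [0..0]={T3}  "b"  orig:{}
  [1..1]={T1}  "c"  orig:{}
  [2..2]={T3}  "b"  orig:{}
  [3..3]={T3}  "b"  orig:{}
  [4..4]={T3}  "b"  orig:{}
  [0..1]={S}  "bc"
  [1..2]=∅  "cb"
  [2..3]={B}  "bb"
  [3..4]={B}  "bb"
  [0..2]={S}  "bcb"
  [1..3]=∅  "cbb"
  [2..4]=∅  "bbb"
  [0..3]={S}  "bcbb"
  [1..4]=∅  "cbbb"
  [0..4]={S}  "bcbbb"

S ∈ T[0,4] ⇒ YES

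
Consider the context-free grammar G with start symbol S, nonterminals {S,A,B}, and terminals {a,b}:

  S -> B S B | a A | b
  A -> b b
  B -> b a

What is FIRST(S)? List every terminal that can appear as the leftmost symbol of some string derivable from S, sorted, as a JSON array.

FIRST iteration:
pass 1:
  A via A→b b: +{b}
  B via B→b a: +{b}
  S via S→B S B: +{b}
  S via S→a A: +{a}
  S: {a,b}  A: {b}  B: {b}
pass 2: done
  S: {a,b}  A: {b}  B: {b}

FIRST(S) = ["a", "b"]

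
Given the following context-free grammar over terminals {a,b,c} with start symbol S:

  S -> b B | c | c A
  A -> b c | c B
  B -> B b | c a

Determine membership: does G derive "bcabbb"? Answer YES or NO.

CNF form of G:
  S -> T0 B | T1 A | c
  A -> T0 T1 | T1 B
  B -> B T0 | T1 T2
  T0 -> b
  T1 -> c
  T2 -> a

CYK table (by increasing span):
  cell(0,0) b: {T0}  orig:{}
  cell(1,1) c: {S,T1}  orig:{S}
  cell(2,2) a: {T2}  orig:{}
  cell(3,3) b: {T0}  orig:{}
  cell(4,4) b: {T0}  orig:{}
  cell(5,5) b: {T0}  orig:{}
  cell(0,1) bc: {A}
  cell(1,2) ca: {B}
  cell(2,3) ab: ∅
  cell(3,4) bb: ∅
  cell(4,5) bb: ∅
  cell(0,2) bca: {S}
  cell(1,3) cab: {B}
  cell(2,4) abb: ∅
  cell(3,5) bbb: ∅
  cell(0,3) bcab: {S}
  cell(1,4) cabb: {B}
  cell(2,5) abbb: ∅
  cell(0,4) bcabb: {S}
  cell(1,5) cabbb: {B}
  cell(0,5) bcabbb: {S}

S ∈ T[0,5] ⇒ YES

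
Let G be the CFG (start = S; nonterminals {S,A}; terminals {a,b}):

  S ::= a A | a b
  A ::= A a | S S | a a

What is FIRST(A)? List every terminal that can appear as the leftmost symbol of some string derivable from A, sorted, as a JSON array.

FIRST sets, iterate to fixpoint:
[1]
  A via A→a a: +{a}
  S via S→a A: +{a}
  FIRST[S]={a}  FIRST[A]={a}
[2] (stable)
  FIRST[S]={a}  FIRST[A]={a}

FIRST(A) = ["a"]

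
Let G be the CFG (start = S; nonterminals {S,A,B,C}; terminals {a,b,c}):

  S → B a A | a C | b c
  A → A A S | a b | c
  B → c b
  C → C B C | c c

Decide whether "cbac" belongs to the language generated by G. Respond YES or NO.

CNF form of G:
  S -> B X5 | T0 C | T1 T2
  A -> A X3 | T0 T1 | c
  B -> T2 T1
  C -> C X4 | T2 T2
  T0 -> a
  T1 -> b
  T2 -> c
  X3 -> A S
  X4 -> B C
  X5 -> T0 A

CYK fill:
  T[0,0] 'c' = {A,T2}  orig:{A}
  T[1,1] 'b' = {T1}  orig:{}
  T[2,2] 'a' = {T0}  orig:{}
  T[3,3] 'c' = {A,T2}  orig:{A}
  T[0,1] 'cb' = {B}
  T[1,2] 'ba' = ∅
  T[2,3] 'ac' = {X5}  orig:{}
  T[0,2] 'cba' = ∅
  T[1,3] 'bac' = ∅
  T[0,3] 'cbac' = {S}

S ∈ T[0,3] ⇒ YES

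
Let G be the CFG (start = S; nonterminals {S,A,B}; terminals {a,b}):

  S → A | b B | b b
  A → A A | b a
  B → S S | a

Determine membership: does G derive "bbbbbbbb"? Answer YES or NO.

Convert to CNF:
  S -> A A | T0 B | T0 T0 | T0 T1
  A -> A A | T0 T1
  B -> S S | a
  T0 -> b
  T1 -> a

CYK fill:
  [0..0]={T0}  "b"  orig:{}
  [1..1]={T0}  "b"  orig:{}
  [2..2]={T0}  "b"  orig:{}
  [3..3]={T0}  "b"  orig:{}
  [4..4]={T0}  "b"  orig:{}
  [5..5]={T0}  "b"  orig:{}
  [6..6]={T0}  "b"  orig:{}
  [7..7]={T0}  "b"  orig:{}
  [0..1]={S}  "bb"
  [1..2]={S}  "bb"
  [2..3]={S}  "bb"
  [3..4]={S}  "bb"
  [4..5]={S}  "bb"
  [5..6]={S}  "bb"
  [6..7]={S}  "bb"
  [0..2]=∅  "bbb"
  [1..3]=∅  "bbb"
  [2..4]=∅  "bbb"
  [3..5]=∅  "bbb"
  [4..6]=∅  "bbb"
  [5..7]=∅  "bbb"
  [0..3]={B}  "bbbb"
  [1..4]={B}  "bbbb"
  [2..5]={B}  "bbbb"
  [3..6]={B}  "bbbb"
  [4..7]={B}  "bbbb"
  [0..4]={S}  "bbbbb"
  [1..5]={S}  "bbbbb"
  [2..6]={S}  "bbbbb"
  [3..7]={S}  "bbbbb"
  [0..5]=∅  "bbbbbb"
  [1..6]=∅  "bbbbbb"
  [2..7]=∅  "bbbbbb"
  [0..6]={B}  "bbbbbbb"
  [1..7]={B}  "bbbbbbb"
  [0..7]={S}  "bbbbbbbb"

S ∈ T[0,7] ⇒ YES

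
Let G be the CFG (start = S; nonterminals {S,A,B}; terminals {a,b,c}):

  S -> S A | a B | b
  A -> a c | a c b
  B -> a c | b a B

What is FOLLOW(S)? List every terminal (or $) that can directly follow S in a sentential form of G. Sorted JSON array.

FIRST sets, iterate to fixpoint:
round 1:
  A via A→a c: +{a}
  B via B→a c: +{a}
  B via B→b a B: +{b}
  S via S→a B: +{a}
  S via S→b: +{b}
  S: {a,b}  A: {a}  B: {a,b}
round 2: done
  S: {a,b}  A: {a}  B: {a,b}

FOLLOW iteration:
seed FOLLOW(S) with $
round 1:
  S→S A: FOLLOW(S) ⊇ FIRST(A) = {a}; new: +{a}
  S→S A: FOLLOW(A) ⊇ FOLLOW(S) ⊇ {$,a}; new: +{$,a}
  S→a B: FOLLOW(B) ⊇ FOLLOW(S) ⊇ {$,a}; new: +{$,a}
  FOLLOW(S)={$,a}  FOLLOW(A)={$,a}  FOLLOW(B)={$,a}
round 2: (no change)
  FOLLOW(S)={$,a}  FOLLOW(A)={$,a}  FOLLOW(B)={$,a}

FOLLOW(S) = ["$", "a"]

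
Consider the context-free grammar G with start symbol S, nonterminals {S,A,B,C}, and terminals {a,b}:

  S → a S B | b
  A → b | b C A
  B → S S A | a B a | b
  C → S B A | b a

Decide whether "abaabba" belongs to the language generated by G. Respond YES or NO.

Convert to CNF:
  S -> T1 X6 | b
  A -> T0 X2 | b
  B -> S X3 | T1 X4 | b
  C -> S X5 | T0 T1
  T0 -> b
  T1 -> a
  X2 -> C A
  X3 -> S A
  X4 -> B T1
  X5 -> B A
  X6 -> S B

CYK fill:
  cell(0,0) a: {T1}  orig:{}
  cell(1,1) b: {A,B,S,T0}  orig:{A,B,S}
  cell(2,2) a: {T1}  orig:{}
  cell(3,3) a: {T1}  orig:{}
  cell(4,4) b: {A,B,S,T0}  orig:{A,B,S}
  cell(5,5) b: {A,B,S,T0}  orig:{A,B,S}
  cell(6,6) a: {T1}  orig:{}
  cell(0,1) ab: ∅
  cell(1,2) ba: {C,X4}  orig:{C}
  cell(2,3) aa: ∅
  cell(3,4) ab: ∅
  cell(4,5) bb: {X3,X5,X6}  orig:{}
  cell(5,6) ba: {C,X4}  orig:{C}
  cell(0,2) aba: {B}
  cell(1,3) baa: ∅
  cell(2,4) aab: ∅
  cell(3,5) abb: {S}
  cell(4,6) bba: ∅
  cell(0,3) abaa: {X4}  orig:{}
  cell(1,4) baab: ∅
  cell(2,5) aabb: ∅
  cell(3,6) abba: ∅
  cell(0,4) abaab: ∅
  cell(1,5) baabb: ∅
  cell(2,6) aabba: ∅
  cell(0,5) abaabb: ∅
  cell(1,6) baabba: ∅
  cell(0,6) abaabba: ∅

S ∉ T[0,6] ⇒ NO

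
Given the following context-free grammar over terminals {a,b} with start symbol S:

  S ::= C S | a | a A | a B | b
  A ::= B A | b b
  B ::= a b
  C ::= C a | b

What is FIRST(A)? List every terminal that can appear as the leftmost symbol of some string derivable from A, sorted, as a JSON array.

FIRST iteration:
pass 1:
  A via A→b b: +{b}
  B via B→a b: +{a}
  C via C→b: +{b}
  S via S→C S: +{b}
  S via S→a: +{a}
  S: {a,b}  A: {b}  B: {a}  C: {b}
pass 2:
  A via A→B A: +{a}
  S: {a,b}  A: {a,b}  B: {a}  C: {b}
pass 3: (no change)
  S: {a,b}  A: {a,b}  B: {a}  C: {b}

FIRST(A) = ["a", "b"]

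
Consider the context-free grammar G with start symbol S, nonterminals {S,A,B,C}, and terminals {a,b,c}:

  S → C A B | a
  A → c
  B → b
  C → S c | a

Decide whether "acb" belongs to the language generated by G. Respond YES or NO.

CNF form of G:
  S -> C X1 | a
  A -> c
  B -> b
  C -> S T0 | a
  T0 -> c
  X1 -> A B

CYK table (by increasing span):
  [0..0]={C,S}  "a"
  [1..1]={A,T0}  "c"  orig:{A}
  [2..2]={B}  "b"
  [0..1]={C}  "ac"
  [1..2]={X1}  "cb"  orig:{}
  [0..2]={S}  "acb"

S ∈ T[0,2] ⇒ YES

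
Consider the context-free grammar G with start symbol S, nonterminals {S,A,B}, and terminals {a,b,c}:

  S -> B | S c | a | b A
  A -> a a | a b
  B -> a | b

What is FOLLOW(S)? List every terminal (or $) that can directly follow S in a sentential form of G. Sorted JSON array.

FIRST iteration:
[1]
  A via A→a a: +{a}
  B via B→a: +{a}
  B via B→b: +{b}
  S via S→B: +{a,b}
  FIRST(S)={a,b}  FIRST(A)={a}  FIRST(B)={a,b}
[2] (stable)
  FIRST(S)={a,b}  FIRST(A)={a}  FIRST(B)={a,b}

FOLLOW sets:
initialize: $ ∈ FOLLOW(S)
[1]
  S→B: FOLLOW(B) ⊇ FOLLOW(S) ⊇ {$}; new: +{$}
  S→S c: FOLLOW(S) ⊇ FIRST(c) = {c}; new: +{c}
  S→b A: FOLLOW(A) ⊇ FOLLOW(S) ⊇ {$,c}; new: +{$,c}
  FOLLOW[S]={$,c}  FOLLOW[A]={$,c}  FOLLOW[B]={$}
[2]
  S→B: FOLLOW(B) ⊇ FOLLOW(S) ⊇ {$,c}; new: +{c}
  FOLLOW[S]={$,c}  FOLLOW[A]={$,c}  FOLLOW[B]={$,c}
[3] (no change)
  FOLLOW[S]={$,c}  FOLLOW[A]={$,c}  FOLLOW[B]={$,c}

FOLLOW(S) = ["$", "c"]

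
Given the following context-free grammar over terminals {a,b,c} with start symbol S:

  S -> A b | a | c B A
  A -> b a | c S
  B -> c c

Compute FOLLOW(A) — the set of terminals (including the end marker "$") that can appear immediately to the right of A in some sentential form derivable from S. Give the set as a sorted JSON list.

Compute FIRST by fixpoint:
round 1:
  A via A→b a: +{b}
  A via A→c S: +{c}
  B via B→c c: +{c}
  S via S→A b: +{b,c}
  S via S→a: +{a}
  FIRST(S)={a,b,c}  FIRST(A)={b,c}  FIRST(B)={c}
round 2: — fixpoint
  FIRST(S)={a,b,c}  FIRST(A)={b,c}  FIRST(B)={c}

FOLLOW sets:
seed FOLLOW(S) with $
[1]
  S→A b: FOLLOW(A) ⊇ FIRST(b) = {b}; new: +{b}
  S→c B A: FOLLOW(B) ⊇ FIRST(A) = {b,c}; new: +{b,c}
  S→c B A: FOLLOW(A) ⊇ FOLLOW(S) ⊇ {$}; new: +{$}
  S: {$}  A: {$,b}  B: {b,c}
[2]
  A→c S: FOLLOW(S) ⊇ FOLLOW(A) ⊇ {$,b}; new: +{b}
  S: {$,b}  A: {$,b}  B: {b,c}
[3] (stable)
  S: {$,b}  A: {$,b}  B: {b,c}

FOLLOW(A) = ["$", "b"]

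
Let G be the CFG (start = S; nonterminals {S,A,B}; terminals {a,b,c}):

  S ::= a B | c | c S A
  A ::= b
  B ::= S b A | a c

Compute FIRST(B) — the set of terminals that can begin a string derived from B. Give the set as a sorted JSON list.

FIRST sets, iterate to fixpoint:
round 1:
  A via A→b: +{b}
  B via B→a c: +{a}
  S via S→a B: +{a}
  S via S→c: +{c}
  S: {a,c}  A: {b}  B: {a}
round 2:
  B via B→S b A: +{c}
  S: {a,c}  A: {b}  B: {a,c}
round 3: (stable)
  S: {a,c}  A: {b}  B: {a,c}

FIRST(B) = ["a", "c"]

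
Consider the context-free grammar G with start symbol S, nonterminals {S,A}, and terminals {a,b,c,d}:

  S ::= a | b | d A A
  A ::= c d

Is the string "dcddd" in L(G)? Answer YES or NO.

Convert to CNF:
  S -> T1 X2 | a | b
  A -> T0 T1
  T0 -> c
  T1 -> d
  X2 -> A A

CYK fill:
  T[0,0] 'd' = {T1}  orig:{}
  T[1,1] 'c' = {T0}  orig:{}
  T[2,2] 'd' = {T1}  orig:{}
  T[3,3] 'd' = {T1}  orig:{}
  T[4,4] 'd' = {T1}  orig:{}
  T[0,1] 'dc' = ∅
  T[1,2] 'cd' = {A}
  T[2,3] 'dd' = ∅
  T[3,4] 'dd' = ∅
  T[0,2] 'dcd' = ∅
  T[1,3] 'cdd' = ∅
  T[2,4] 'ddd' = ∅
  T[0,3] 'dcdd' = ∅
  T[1,4] 'cddd' = ∅
  T[0,4] 'dcddd' = ∅

S ∉ T[0,4] ⇒ NO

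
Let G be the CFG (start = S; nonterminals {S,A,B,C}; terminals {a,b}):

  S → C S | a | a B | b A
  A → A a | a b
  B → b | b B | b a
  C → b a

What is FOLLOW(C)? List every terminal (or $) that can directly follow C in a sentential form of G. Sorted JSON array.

FIRST iteration:
round 1:
  A via A→a b: +{a}
  B via B→b: +{b}
  C via C→b a: +{b}
  S via S→C S: +{b}
  S via S→a: +{a}
  FIRST(S)={a,b}  FIRST(A)={a}  FIRST(B)={b}  FIRST(C)={b}
round 2: (no change)
  FIRST(S)={a,b}  FIRST(A)={a}  FIRST(B)={b}  FIRST(C)={b}

FOLLOW sets:
seed FOLLOW(S) with $
pass 1:
  A→A a: FOLLOW(A) ⊇ FIRST(a) = {a}; new: +{a}
  S→C S: FOLLOW(C) ⊇ FIRST(S) = {a,b}; new: +{a,b}
  S→a B: FOLLOW(B) ⊇ FOLLOW(S) ⊇ {$}; new: +{$}
  S→b A: FOLLOW(A) ⊇ FOLLOW(S) ⊇ {$}; new: +{$}
  FOLLOW(S)={$}  FOLLOW(A)={$,a}  FOLLOW(B)={$}  FOLLOW(C)={a,b}
pass 2: done
  FOLLOW(S)={$}  FOLLOW(A)={$,a}  FOLLOW(B)={$}  FOLLOW(C)={a,b}

FOLLOW(C) = ["a", "b"]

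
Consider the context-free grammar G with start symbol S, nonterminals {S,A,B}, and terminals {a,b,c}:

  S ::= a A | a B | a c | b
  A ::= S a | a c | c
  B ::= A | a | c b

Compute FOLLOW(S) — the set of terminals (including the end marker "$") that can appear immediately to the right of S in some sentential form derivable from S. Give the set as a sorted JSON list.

Compute FIRST by fixpoint:
[1]
  A via A→a c: +{a}
  A via A→c: +{c}
  B via B→A: +{a,c}
  S via S→a A: +{a}
  S via S→b: +{b}
  S: {a,b}  A: {a,c}  B: {a,c}
[2]
  A via A→S a: +{b}
  B via B→A: +{b}
  S: {a,b}  A: {a,b,c}  B: {a,b,c}
[3] (no change)
  S: {a,b}  A: {a,b,c}  B: {a,b,c}

Compute FOLLOW by fixpoint:
initialize: $ ∈ FOLLOW(S)
[1]
  A→S a: FOLLOW(S) ⊇ FIRST(a) = {a}; new: +{a}
  S→a A: FOLLOW(A) ⊇ FOLLOW(S) ⊇ {$,a}; new: +{$,a}
  S→a B: FOLLOW(B) ⊇ FOLLOW(S) ⊇ {$,a}; new: +{$,a}
  FOLLOW(S)={$,a}  FOLLOW(A)={$,a}  FOLLOW(B)={$,a}
[2] (no change)
  FOLLOW(S)={$,a}  FOLLOW(A)={$,a}  FOLLOW(B)={$,a}

FOLLOW(S) = ["$", "a"]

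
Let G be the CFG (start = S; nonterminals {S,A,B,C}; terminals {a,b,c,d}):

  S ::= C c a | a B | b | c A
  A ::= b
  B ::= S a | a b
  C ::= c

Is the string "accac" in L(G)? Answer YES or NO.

Convert to CNF:
  S -> C X3 | T0 B | T2 A | b
  A -> b
  B -> S T0 | T0 T1
  C -> c
  T0 -> a
  T1 -> b
  T2 -> c
  X3 -> T2 T0

CYK fill:
  [0..0]={T0}  "a"  orig:{}
  [1..1]={C,T2}  "c"  orig:{C}
  [2..2]={C,T2}  "c"  orig:{C}
  [3..3]={T0}  "a"  orig:{}
  [4..4]={C,T2}  "c"  orig:{C}
  [0..1]=∅  "ac"
  [1..2]=∅  "cc"
  [2..3]={X3}  "ca"  orig:{}
  [3..4]=∅  "ac"
  [0..2]=∅  "acc"
  [1..3]={S}  "cca"
  [2..4]=∅  "cac"
  [0..3]=∅  "acca"
  [1..4]=∅  "ccac"
  [0..4]=∅  "accac"

S ∉ T[0,4] ⇒ NO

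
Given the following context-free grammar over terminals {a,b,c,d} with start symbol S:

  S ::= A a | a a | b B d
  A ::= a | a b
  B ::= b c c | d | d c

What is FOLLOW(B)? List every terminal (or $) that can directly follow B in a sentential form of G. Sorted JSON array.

Compute FIRST by fixpoint:
[1]
  A via A→a: +{a}
  B via B→b c c: +{b}
  B via B→d: +{d}
  S via S→A a: +{a}
  S via S→b B d: +{b}
  FIRST(S)={a,b}  FIRST(A)={a}  FIRST(B)={b,d}
[2] — fixpoint
  FIRST(S)={a,b}  FIRST(A)={a}  FIRST(B)={b,d}

FOLLOW sets:
seed FOLLOW(S) with $
pass 1:
  S→A a: FOLLOW(A) ⊇ FIRST(a) = {a}; new: +{a}
  S→b B d: FOLLOW(B) ⊇ FIRST(d) = {d}; new: +{d}
  FOLLOW[S]={$}  FOLLOW[A]={a}  FOLLOW[B]={d}
pass 2: (stable)
  FOLLOW[S]={$}  FOLLOW[A]={a}  FOLLOW[B]={d}

FOLLOW(B) = ["d"]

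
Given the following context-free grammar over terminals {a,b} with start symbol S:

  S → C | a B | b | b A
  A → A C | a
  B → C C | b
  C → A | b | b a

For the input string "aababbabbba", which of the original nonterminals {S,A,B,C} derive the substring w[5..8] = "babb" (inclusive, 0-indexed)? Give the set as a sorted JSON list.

CNF form of G:
  S -> A C | T0 A | T0 T1 | T1 B | a | b
  A -> A C | a
  B -> C C | b
  C -> A C | T0 T1 | a | b
  T0 -> b
  T1 -> a

CYK fill (cells [i..j] with 5 ≤ i ≤ j ≤ 8 only):
  cell(5,5) b: {B,C,S,T0}  orig:{B,C,S}
  cell(6,6) a: {A,C,S,T1}  orig:{A,C,S}
  cell(7,7) b: {B,C,S,T0}  orig:{B,C,S}
  cell(8,8) b: {B,C,S,T0}  orig:{B,C,S}
  cell(5,6) ba: {B,C,S}
  cell(6,7) ab: {A,B,C,S}
  cell(7,8) bb: {B}
  cell(5,7) bab: {B,S}
  cell(6,8) abb: {A,B,C,S}
  cell(5,8) babb: {B,S}

Original NTs in T[5,8] deriving "babb": ["B", "S"]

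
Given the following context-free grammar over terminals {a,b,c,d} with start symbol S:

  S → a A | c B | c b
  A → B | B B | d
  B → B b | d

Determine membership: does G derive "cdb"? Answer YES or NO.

Convert to CNF:
  S -> T1 A | T2 B | T2 T0
  A -> B B | B T0 | d
  B -> B T0 | d
  T0 -> b
  T1 -> a
  T2 -> c

Fill CYK table bottom-up:
  cell(0,0) c: {T2}  orig:{}
  cell(1,1) d: {A,B}
  cell(2,2) b: {T0}  orig:{}
  cell(0,1) cd: {S}
  cell(1,2) db: {A,B}
  cell(0,2) cdb: {S}

S ∈ T[0,2] ⇒ YES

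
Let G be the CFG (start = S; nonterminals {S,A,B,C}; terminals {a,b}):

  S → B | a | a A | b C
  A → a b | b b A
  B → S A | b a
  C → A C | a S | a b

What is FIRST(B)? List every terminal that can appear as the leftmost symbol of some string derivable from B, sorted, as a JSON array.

FIRST sets, iterate to fixpoint:
round 1:
  A via A→a b: +{a}
  A via A→b b A: +{b}
  B via B→b a: +{b}
  C via C→A C: +{a,b}
  S via S→B: +{b}
  S via S→a: +{a}
  S: {a,b}  A: {a,b}  B: {b}  C: {a,b}
round 2:
  B via B→S A: +{a}
  S: {a,b}  A: {a,b}  B: {a,b}  C: {a,b}
round 3: — fixpoint
  S: {a,b}  A: {a,b}  B: {a,b}  C: {a,b}

FIRST(B) = ["a", "b"]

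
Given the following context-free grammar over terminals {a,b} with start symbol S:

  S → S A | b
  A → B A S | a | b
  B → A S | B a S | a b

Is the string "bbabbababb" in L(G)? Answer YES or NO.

Convert to CNF:
  S -> S A | b
  A -> B X2 | a | b
  B -> A S | B X3 | T0 T1
  T0 -> a
  T1 -> b
  X2 -> A S
  X3 -> T0 S

CYK table (by increasing span):
  T[0,0] 'b' = {A,S,T1}  orig:{A,S}
  T[1,1] 'b' = {A,S,T1}  orig:{A,S}
  T[2,2] 'a' = {A,T0}  orig:{A}
  T[3,3] 'b' = {A,S,T1}  orig:{A,S}
  T[4,4] 'b' = {A,S,T1}  orig:{A,S}
  T[5,5] 'a' = {A,T0}  orig:{A}
  T[6,6] 'b' = {A,S,T1}  orig:{A,S}
  T[7,7] 'a' = {A,T0}  orig:{A}
  T[8,8] 'b' = {A,S,T1}  orig:{A,S}
  T[9,9] 'b' = {A,S,T1}  orig:{A,S}
  T[0,1] 'bb' = {B,S,X2}  orig:{B,S}
  T[1,2] 'ba' = {S}
  T[2,3] 'ab' = {B,X2,X3}  orig:{B}
  T[3,4] 'bb' = {B,S,X2}  orig:{B,S}
  T[4,5] 'ba' = {S}
  T[5,6] 'ab' = {B,X2,X3}  orig:{B}
  T[6,7] 'ba' = {S}
  T[7,8] 'ab' = {B,X2,X3}  orig:{B}
  T[8,9] 'bb' = {B,S,X2}  orig:{B,S}
  T[0,2] 'bba' = {B,S,X2}  orig:{B,S}
  T[1,3] 'bab' = {S}
  T[2,4] 'abb' = {B,X2,X3}  orig:{B}
  T[3,5] 'bba' = {B,S,X2}  orig:{B,S}
  T[4,6] 'bab' = {S}
  T[5,7] 'aba' = {B,X2,X3}  orig:{B}
  T[6,8] 'bab' = {S}
  T[7,9] 'abb' = {B,X2,X3}  orig:{B}
  T[0,3] 'bbab' = {A,B,S,X2}  orig:{A,B,S}
  T[1,4] 'babb' = {S}
  T[2,5] 'abba' = {B,X2,X3}  orig:{B}
  T[3,6] 'bbab' = {A,B,S,X2}  orig:{A,B,S}
  T[4,7] 'baba' = {S}
  T[5,8] 'abab' = {A,B,X2,X3}  orig:{A,B}
  T[6,9] 'babb' = {S}
  T[0,4] 'bbabb' = {A,B,S,X2}  orig:{A,B,S}
  T[1,5] 'babba' = {S}
  T[2,6] 'abbab' = {A,B,X2,X3}  orig:{A,B}
  T[3,7] 'bbaba' = {A,B,S,X2}  orig:{A,B,S}
  T[4,8] 'babab' = {S}
  T[5,9] 'ababb' = {A,B,X2,X3}  orig:{A,B}
  T[0,5] 'bbabba' = {A,B,S,X2}  orig:{A,B,S}
  T[1,6] 'babbab' = {S}
  T[2,7] 'abbaba' = {A,B,X2,X3}  orig:{A,B}
  T[3,8] 'bbabab' = {A,B,S,X2}  orig:{A,B,S}
  T[4,9] 'bababb' = {S}
  T[0,6] 'bbabbab' = {A,B,S,X2}  orig:{A,B,S}
  T[1,7] 'babbaba' = {S}
  T[2,8] 'abbabab' = {A,B,X2,X3}  orig:{A,B}
  T[3,9] 'bbababb' = {A,B,S,X2}  orig:{A,B,S}
  T[0,7] 'bbabbaba' = {A,B,S,X2}  orig:{A,B,S}
  T[1,8] 'babbabab' = {S}
  T[2,9] 'abbababb' = {A,B,X2,X3}  orig:{A,B}
  T[0,8] 'bbabbabab' = {A,B,S,X2}  orig:{A,B,S}
  T[1,9] 'babbababb' = {S}
  T[0,9] 'bbabbababb' = {A,B,S,X2}  orig:{A,B,S}

S ∈ T[0,9] ⇒ YES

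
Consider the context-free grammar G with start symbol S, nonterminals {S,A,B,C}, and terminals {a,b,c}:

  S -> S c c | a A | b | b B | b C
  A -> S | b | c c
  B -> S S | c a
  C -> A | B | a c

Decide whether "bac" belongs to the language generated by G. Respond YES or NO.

CNF form of G:
  S -> S X5 | T1 A | T2 B | T2 C | b
  A -> S X3 | T0 T0 | T1 A | T2 B | T2 C | b
  B -> S S | T0 T1
  C -> S S | S X4 | T0 T0 | T0 T1 | T1 A | T1 T0 | T2 B | T2 C | b
  T0 -> c
  T1 -> a
  T2 -> b
  X3 -> T0 T0
  X4 -> T0 T0
  X5 -> T0 T0

CYK fill:
  T[0,0] 'b' = {A,C,S,T2}  orig:{A,C,S}
  T[1,1] 'a' = {T1}  orig:{}
  T[2,2] 'c' = {T0}  orig:{}
  T[0,1] 'ba' = ∅
  T[1,2] 'ac' = {C}
  T[0,2] 'bac' = {A,C,S}

S ∈ T[0,2] ⇒ YES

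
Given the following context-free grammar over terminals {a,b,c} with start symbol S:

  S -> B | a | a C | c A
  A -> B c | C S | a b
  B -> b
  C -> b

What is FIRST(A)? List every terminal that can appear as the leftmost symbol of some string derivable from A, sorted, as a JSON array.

FIRST sets, iterate to fixpoint:
[1]
  A via A→a b: +{a}
  B via B→b: +{b}
  C via C→b: +{b}
  S via S→B: +{b}
  S via S→a: +{a}
  S via S→c A: +{c}
  FIRST(S)={a,b,c}  FIRST(A)={a}  FIRST(B)={b}  FIRST(C)={b}
[2]
  A via A→B c: +{b}
  FIRST(S)={a,b,c}  FIRST(A)={a,b}  FIRST(B)={b}  FIRST(C)={b}
[3] (stable)
  FIRST(S)={a,b,c}  FIRST(A)={a,b}  FIRST(B)={b}  FIRST(C)={b}

FIRST(A) = ["a", "b"]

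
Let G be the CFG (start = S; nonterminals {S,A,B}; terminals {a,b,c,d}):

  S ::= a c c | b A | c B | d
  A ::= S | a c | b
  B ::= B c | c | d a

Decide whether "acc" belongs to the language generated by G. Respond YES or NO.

CNF form of G:
  S -> T0 X5 | T1 B | T2 A | d
  A -> T0 T1 | T0 X4 | T1 B | T2 A | b | d
  B -> B T1 | T3 T0 | c
  T0 -> a
  T1 -> c
  T2 -> b
  T3 -> d
  X4 -> T1 T1
  X5 -> T1 T1

CYK fill:
  [0..0]={T0}  "a"  orig:{}
  [1..1]={B,T1}  "c"  orig:{B}
  [2..2]={B,T1}  "c"  orig:{B}
  [0..1]={A}  "ac"
  [1..2]={A,B,S,X4,X5}  "cc"  orig:{A,B,S}
  [0..2]={A,S}  "acc"

S ∈ T[0,2] ⇒ YES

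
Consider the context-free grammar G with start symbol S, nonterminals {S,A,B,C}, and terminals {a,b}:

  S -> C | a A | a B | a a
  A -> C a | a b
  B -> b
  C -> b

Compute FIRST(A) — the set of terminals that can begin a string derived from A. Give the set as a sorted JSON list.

FIRST sets, iterate to fixpoint:
pass 1:
  A via A→a b: +{a}
  B via B→b: +{b}
  C via C→b: +{b}
  S via S→C: +{b}
  S via S→a A: +{a}
  FIRST[S]={a,b}  FIRST[A]={a}  FIRST[B]={b}  FIRST[C]={b}
pass 2:
  A via A→C a: +{b}
  FIRST[S]={a,b}  FIRST[A]={a,b}  FIRST[B]={b}  FIRST[C]={b}
pass 3: (no change)
  FIRST[S]={a,b}  FIRST[A]={a,b}  FIRST[B]={b}  FIRST[C]={b}

FIRST(A) = ["a", "b"]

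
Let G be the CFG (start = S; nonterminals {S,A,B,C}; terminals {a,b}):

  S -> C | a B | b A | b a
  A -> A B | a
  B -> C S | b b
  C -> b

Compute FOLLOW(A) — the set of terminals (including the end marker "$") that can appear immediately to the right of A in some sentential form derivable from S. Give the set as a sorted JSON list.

FIRST sets, iterate to fixpoint:
pass 1:
  A via A→a: +{a}
  B via B→b b: +{b}
  C via C→b: +{b}
  S via S→C: +{b}
  S via S→a B: +{a}
  FIRST[S]={a,b}  FIRST[A]={a}  FIRST[B]={b}  FIRST[C]={b}
pass 2: (no change)
  FIRST[S]={a,b}  FIRST[A]={a}  FIRST[B]={b}  FIRST[C]={b}

Compute FOLLOW by fixpoint:
initialize: $ ∈ FOLLOW(S)
pass 1:
  A→A B: FOLLOW(A) ⊇ FIRST(B) = {b}; new: +{b}
  A→A B: FOLLOW(B) ⊇ FOLLOW(A) ⊇ {b}; new: +{b}
  B→C S: FOLLOW(C) ⊇ FIRST(S) = {a,b}; new: +{a,b}
  B→C S: FOLLOW(S) ⊇ FOLLOW(B) ⊇ {b}; new: +{b}
  S→C: FOLLOW(C) ⊇ FOLLOW(S) ⊇ {$,b}; new: +{$}
  S→a B: FOLLOW(B) ⊇ FOLLOW(S) ⊇ {$,b}; new: +{$}
  S→b A: FOLLOW(A) ⊇ FOLLOW(S) ⊇ {$,b}; new: +{$}
  S: {$,b}  A: {$,b}  B: {$,b}  C: {$,a,b}
pass 2: done
  S: {$,b}  A: {$,b}  B: {$,b}  C: {$,a,b}

FOLLOW(A) = ["$", "b"]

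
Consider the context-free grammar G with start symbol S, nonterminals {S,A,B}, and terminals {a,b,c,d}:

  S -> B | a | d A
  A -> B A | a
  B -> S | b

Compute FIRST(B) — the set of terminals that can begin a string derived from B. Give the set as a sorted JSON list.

Compute FIRST by fixpoint:
pass 1:
  A via A→a: +{a}
  B via B→b: +{b}
  S via S→B: +{b}
  S via S→a: +{a}
  S via S→d A: +{d}
  FIRST[S]={a,b,d}  FIRST[A]={a}  FIRST[B]={b}
pass 2:
  A via A→B A: +{b}
  B via B→S: +{a,d}
  FIRST[S]={a,b,d}  FIRST[A]={a,b}  FIRST[B]={a,b,d}
pass 3:
  A via A→B A: +{d}
  FIRST[S]={a,b,d}  FIRST[A]={a,b,d}  FIRST[B]={a,b,d}
pass 4: done
  FIRST[S]={a,b,d}  FIRST[A]={a,b,d}  FIRST[B]={a,b,d}

FIRST(B) = ["a", "b", "d"]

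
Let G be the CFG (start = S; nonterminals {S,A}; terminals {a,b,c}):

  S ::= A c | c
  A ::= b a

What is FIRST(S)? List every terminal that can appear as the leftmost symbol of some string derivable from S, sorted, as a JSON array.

FIRST iteration:
[1]
  A via A→b a: +{b}
  S via S→A c: +{b}
  S via S→c: +{c}
  S: {b,c}  A: {b}
[2] (no change)
  S: {b,c}  A: {b}

FIRST(S) = ["b", "c"]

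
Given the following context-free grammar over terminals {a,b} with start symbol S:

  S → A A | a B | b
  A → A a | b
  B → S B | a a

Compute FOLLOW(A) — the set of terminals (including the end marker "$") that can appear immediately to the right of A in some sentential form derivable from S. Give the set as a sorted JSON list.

FIRST iteration:
round 1:
  A via A→b: +{b}
  B via B→a a: +{a}
  S via S→A A: +{b}
  S via S→a B: +{a}
  FIRST(S)={a,b}  FIRST(A)={b}  FIRST(B)={a}
round 2:
  B via B→S B: +{b}
  FIRST(S)={a,b}  FIRST(A)={b}  FIRST(B)={a,b}
round 3: — fixpoint
  FIRST(S)={a,b}  FIRST(A)={b}  FIRST(B)={a,b}

FOLLOW iteration:
seed FOLLOW(S) with $
[1]
  A→A a: FOLLOW(A) ⊇ FIRST(a) = {a}; new: +{a}
  B→S B: FOLLOW(S) ⊇ FIRST(B) = {a,b}; new: +{a,b}
  S→A A: FOLLOW(A) ⊇ FIRST(A) = {b}; new: +{b}
  S→A A: FOLLOW(A) ⊇ FOLLOW(S) ⊇ {$,a,b}; new: +{$}
  S→a B: FOLLOW(B) ⊇ FOLLOW(S) ⊇ {$,a,b}; new: +{$,a,b}
  FOLLOW(S)={$,a,b}  FOLLOW(A)={$,a,b}  FOLLOW(B)={$,a,b}
[2] (stable)
  FOLLOW(S)={$,a,b}  FOLLOW(A)={$,a,b}  FOLLOW(B)={$,a,b}

FOLLOW(A) = ["$", "a", "b"]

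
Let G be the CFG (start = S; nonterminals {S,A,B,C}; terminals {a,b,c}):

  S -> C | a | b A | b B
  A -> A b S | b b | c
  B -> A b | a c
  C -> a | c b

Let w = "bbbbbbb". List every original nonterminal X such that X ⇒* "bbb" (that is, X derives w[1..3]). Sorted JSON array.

CNF form of G:
  S -> T0 A | T0 B | T2 T0 | a
  A -> A X3 | T0 T0 | c
  B -> A T0 | T1 T2
  C -> T2 T0 | a
  T0 -> b
  T1 -> a
  T2 -> c
  X3 -> T0 S

CYK table (by increasing span), restricted to cells inside w[1..3]:
  T[1,1] 'b' = {T0}  orig:{}
  T[2,2] 'b' = {T0}  orig:{}
  T[3,3] 'b' = {T0}  orig:{}
  T[1,2] 'bb' = {A}
  T[2,3] 'bb' = {A}
  T[1,3] 'bbb' = {B,S}

Original NTs in T[1,3] deriving "bbb": ["B", "S"]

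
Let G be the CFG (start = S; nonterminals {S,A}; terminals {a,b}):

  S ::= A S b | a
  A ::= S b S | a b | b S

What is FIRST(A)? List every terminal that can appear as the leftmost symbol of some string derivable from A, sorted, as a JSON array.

Compute FIRST by fixpoint:
iter 1:
  A via A→a b: +{a}
  A via A→b S: +{b}
  S via S→A S b: +{a,b}
  S: {a,b}  A: {a,b}
iter 2: (stable)
  S: {a,b}  A: {a,b}

FIRST(A) = ["a", "b"]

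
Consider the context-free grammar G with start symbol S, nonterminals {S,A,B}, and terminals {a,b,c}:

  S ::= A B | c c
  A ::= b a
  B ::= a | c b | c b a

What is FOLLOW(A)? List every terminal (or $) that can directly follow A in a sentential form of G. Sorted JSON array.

Compute FIRST by fixpoint:
round 1:
  A via A→b a: +{b}
  B via B→a: +{a}
  B via B→c b: +{c}
  S via S→A B: +{b}
  S via S→c c: +{c}
  FIRST[S]={b,c}  FIRST[A]={b}  FIRST[B]={a,c}
round 2: (no change)
  FIRST[S]={b,c}  FIRST[A]={b}  FIRST[B]={a,c}

FOLLOW sets:
seed FOLLOW(S) with $
round 1:
  S→A B: FOLLOW(A) ⊇ FIRST(B) = {a,c}; new: +{a,c}
  S→A B: FOLLOW(B) ⊇ FOLLOW(S) ⊇ {$}; new: +{$}
  FOLLOW(S)={$}  FOLLOW(A)={a,c}  FOLLOW(B)={$}
round 2: (stable)
  FOLLOW(S)={$}  FOLLOW(A)={a,c}  FOLLOW(B)={$}

FOLLOW(A) = ["a", "c"]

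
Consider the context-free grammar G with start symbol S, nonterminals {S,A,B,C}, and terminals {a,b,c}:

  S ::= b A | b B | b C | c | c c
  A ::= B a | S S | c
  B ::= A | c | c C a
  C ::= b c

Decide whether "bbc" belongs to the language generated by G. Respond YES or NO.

Convert to CNF:
  S -> T1 T1 | T2 A | T2 B | T2 C | c
  A -> B T0 | S S | c
  B -> B T0 | S S | T1 X3 | c
  C -> T2 T1
  T0 -> a
  T1 -> c
  T2 -> b
  X3 -> C T0

CYK fill:
  T[0,0] 'b' = {T2}  orig:{}
  T[1,1] 'b' = {T2}  orig:{}
  T[2,2] 'c' = {A,B,S,T1}  orig:{A,B,S}
  T[0,1] 'bb' = ∅
  T[1,2] 'bc' = {C,S}
  T[0,2] 'bbc' = {S}

S ∈ T[0,2] ⇒ YES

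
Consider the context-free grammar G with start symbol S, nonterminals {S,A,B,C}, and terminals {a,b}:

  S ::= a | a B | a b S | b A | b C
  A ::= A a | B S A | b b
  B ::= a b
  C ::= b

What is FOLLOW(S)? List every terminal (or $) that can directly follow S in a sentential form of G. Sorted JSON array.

Compute FIRST by fixpoint:
round 1:
  A via A→b b: +{b}
  B via B→a b: +{a}
  C via C→b: +{b}
  S via S→a: +{a}
  S via S→b A: +{b}
  FIRST[S]={a,b}  FIRST[A]={b}  FIRST[B]={a}  FIRST[C]={b}
round 2:
  A via A→B S A: +{a}
  FIRST[S]={a,b}  FIRST[A]={a,b}  FIRST[B]={a}  FIRST[C]={b}
round 3: (no change)
  FIRST[S]={a,b}  FIRST[A]={a,b}  FIRST[B]={a}  FIRST[C]={b}

FOLLOW sets:
initialize: $ ∈ FOLLOW(S)
round 1:
  A→A a: FOLLOW(A) ⊇ FIRST(a) = {a}; new: +{a}
  A→B S A: FOLLOW(B) ⊇ FIRST(S) = {a,b}; new: +{a,b}
  A→B S A: FOLLOW(S) ⊇ FIRST(A) = {a,b}; new: +{a,b}
  S→a B: FOLLOW(B) ⊇ FOLLOW(S) ⊇ {$,a,b}; new: +{$}
  S→b A: FOLLOW(A) ⊇ FOLLOW(S) ⊇ {$,a,b}; new: +{$,b}
  S→b C: FOLLOW(C) ⊇ FOLLOW(S) ⊇ {$,a,b}; new: +{$,a,b}
  S: {$,a,b}  A: {$,a,b}  B: {$,a,b}  C: {$,a,b}
round 2: — fixpoint
  S: {$,a,b}  A: {$,a,b}  B: {$,a,b}  C: {$,a,b}

FOLLOW(S) = ["$", "a", "b"]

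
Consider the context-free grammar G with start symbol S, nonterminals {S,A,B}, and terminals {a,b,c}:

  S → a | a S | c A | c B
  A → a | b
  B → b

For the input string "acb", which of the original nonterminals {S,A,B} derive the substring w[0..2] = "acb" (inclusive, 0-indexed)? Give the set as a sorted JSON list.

Convert to CNF:
  S -> T0 S | T1 A | T1 B | a
  A -> a | b
  B -> b
  T0 -> a
  T1 -> c

CYK fill, restricted to cells inside w[0..2]:
  T[0,0] 'a' = {A,S,T0}  orig:{A,S}
  T[1,1] 'c' = {T1}  orig:{}
  T[2,2] 'b' = {A,B}
  T[0,1] 'ac' = ∅
  T[1,2] 'cb' = {S}
  T[0,2] 'acb' = {S}

Original NTs in T[0,2] deriving "acb": ["S"]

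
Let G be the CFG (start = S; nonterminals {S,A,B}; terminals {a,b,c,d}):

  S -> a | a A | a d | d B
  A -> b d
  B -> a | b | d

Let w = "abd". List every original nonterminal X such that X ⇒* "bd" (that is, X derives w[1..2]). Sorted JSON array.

CNF form of G:
  S -> T1 B | T2 A | T2 T1 | a
  A -> T0 T1
  B -> a | b | d
  T0 -> b
  T1 -> d
  T2 -> a

CYK table (by increasing span) — only the sub-triangle for w[1..2]:
  T[1,1] 'b' = {B,T0}  orig:{B}
  T[2,2] 'd' = {B,T1}  orig:{B}
  T[1,2] 'bd' = {A}

Original NTs in T[1,2] deriving "bd": ["A"]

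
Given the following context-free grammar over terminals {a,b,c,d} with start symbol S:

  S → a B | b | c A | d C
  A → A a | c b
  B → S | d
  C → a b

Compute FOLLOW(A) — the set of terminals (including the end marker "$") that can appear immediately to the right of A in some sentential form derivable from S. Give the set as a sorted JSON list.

Compute FIRST by fixpoint:
round 1:
  A via A→c b: +{c}
  B via B→d: +{d}
  C via C→a b: +{a}
  S via S→a B: +{a}
  S via S→b: +{b}
  S via S→c A: +{c}
  S via S→d C: +{d}
  FIRST[S]={a,b,c,d}  FIRST[A]={c}  FIRST[B]={d}  FIRST[C]={a}
round 2:
  B via B→S: +{a,b,c}
  FIRST[S]={a,b,c,d}  FIRST[A]={c}  FIRST[B]={a,b,c,d}  FIRST[C]={a}
round 3: (no change)
  FIRST[S]={a,b,c,d}  FIRST[A]={c}  FIRST[B]={a,b,c,d}  FIRST[C]={a}

FOLLOW iteration:
seed FOLLOW(S) with $
[1]
  A→A a: FOLLOW(A) ⊇ FIRST(a) = {a}; new: +{a}
  S→a B: FOLLOW(B) ⊇ FOLLOW(S) ⊇ {$}; new: +{$}
  S→c A: FOLLOW(A) ⊇ FOLLOW(S) ⊇ {$}; new: +{$}
  S→d C: FOLLOW(C) ⊇ FOLLOW(S) ⊇ {$}; new: +{$}
  FOLLOW(S)={$}  FOLLOW(A)={$,a}  FOLLOW(B)={$}  FOLLOW(C)={$}
[2] (stable)
  FOLLOW(S)={$}  FOLLOW(A)={$,a}  FOLLOW(B)={$}  FOLLOW(C)={$}

FOLLOW(A) = ["$", "a"]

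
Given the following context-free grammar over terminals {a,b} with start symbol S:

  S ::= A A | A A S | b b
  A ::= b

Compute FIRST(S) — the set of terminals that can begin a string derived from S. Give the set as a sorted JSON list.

Compute FIRST by fixpoint:
pass 1:
  A via A→b: +{b}
  S via S→A A: +{b}
  FIRST(S)={b}  FIRST(A)={b}
pass 2: done
  FIRST(S)={b}  FIRST(A)={b}

FIRST(S) = ["b"]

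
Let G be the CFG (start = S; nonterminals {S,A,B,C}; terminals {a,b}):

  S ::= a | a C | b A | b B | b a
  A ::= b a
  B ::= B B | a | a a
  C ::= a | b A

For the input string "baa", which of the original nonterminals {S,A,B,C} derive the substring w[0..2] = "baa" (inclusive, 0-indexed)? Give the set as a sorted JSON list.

Convert to CNF:
  S -> T0 A | T0 B | T0 T1 | T1 C | a
  A -> T0 T1
  B -> B B | T1 T1 | a
  C -> T0 A | a
  T0 -> b
  T1 -> a

CYK fill (cells [i..j] with 0 ≤ i ≤ j ≤ 2 only):
  cell(0,0) b: {T0}  orig:{}
  cell(1,1) a: {B,C,S,T1}  orig:{B,C,S}
  cell(2,2) a: {B,C,S,T1}  orig:{B,C,S}
  cell(0,1) ba: {A,S}
  cell(1,2) aa: {B,S}
  cell(0,2) baa: {S}

Original NTs in T[0,2] deriving "baa": ["S"]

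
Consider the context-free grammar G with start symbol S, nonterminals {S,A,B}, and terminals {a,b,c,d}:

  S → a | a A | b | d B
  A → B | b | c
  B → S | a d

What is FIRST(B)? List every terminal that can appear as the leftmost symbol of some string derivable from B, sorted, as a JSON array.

FIRST sets, iterate to fixpoint:
pass 1:
  A via A→b: +{b}
  A via A→c: +{c}
  B via B→a d: +{a}
  S via S→a: +{a}
  S via S→b: +{b}
  S via S→d B: +{d}
  FIRST(S)={a,b,d}  FIRST(A)={b,c}  FIRST(B)={a}
pass 2:
  A via A→B: +{a}
  B via B→S: +{b,d}
  FIRST(S)={a,b,d}  FIRST(A)={a,b,c}  FIRST(B)={a,b,d}
pass 3:
  A via A→B: +{d}
  FIRST(S)={a,b,d}  FIRST(A)={a,b,c,d}  FIRST(B)={a,b,d}
pass 4: done
  FIRST(S)={a,b,d}  FIRST(A)={a,b,c,d}  FIRST(B)={a,b,d}

FIRST(B) = ["a", "b", "d"]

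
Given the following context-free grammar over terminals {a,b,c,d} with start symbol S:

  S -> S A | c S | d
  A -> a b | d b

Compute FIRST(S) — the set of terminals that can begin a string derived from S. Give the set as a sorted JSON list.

FIRST sets, iterate to fixpoint:
pass 1:
  A via A→a b: +{a}
  A via A→d b: +{d}
  S via S→c S: +{c}
  S via S→d: +{d}
  S: {c,d}  A: {a,d}
pass 2: (stable)
  S: {c,d}  A: {a,d}

FIRST(S) = ["c", "d"]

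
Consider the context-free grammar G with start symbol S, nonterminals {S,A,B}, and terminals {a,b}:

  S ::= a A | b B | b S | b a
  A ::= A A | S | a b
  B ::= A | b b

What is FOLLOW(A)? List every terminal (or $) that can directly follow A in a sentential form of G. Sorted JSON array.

Compute FIRST by fixpoint:
iter 1:
  A via A→a b: +{a}
  B via B→A: +{a}
  B via B→b b: +{b}
  S via S→a A: +{a}
  S via S→b B: +{b}
  S: {a,b}  A: {a}  B: {a,b}
iter 2:
  A via A→S: +{b}
  S: {a,b}  A: {a,b}  B: {a,b}
iter 3: — fixpoint
  S: {a,b}  A: {a,b}  B: {a,b}

Compute FOLLOW by fixpoint:
initialize: $ ∈ FOLLOW(S)
iter 1:
  A→A A: FOLLOW(A) ⊇ FIRST(A) = {a,b}; new: +{a,b}
  A→S: FOLLOW(S) ⊇ FOLLOW(A) ⊇ {a,b}; new: +{a,b}
  S→a A: FOLLOW(A) ⊇ FOLLOW(S) ⊇ {$,a,b}; new: +{$}
  S→b B: FOLLOW(B) ⊇ FOLLOW(S) ⊇ {$,a,b}; new: +{$,a,b}
  S: {$,a,b}  A: {$,a,b}  B: {$,a,b}
iter 2: (no change)
  S: {$,a,b}  A: {$,a,b}  B: {$,a,b}

FOLLOW(A) = ["$", "a", "b"]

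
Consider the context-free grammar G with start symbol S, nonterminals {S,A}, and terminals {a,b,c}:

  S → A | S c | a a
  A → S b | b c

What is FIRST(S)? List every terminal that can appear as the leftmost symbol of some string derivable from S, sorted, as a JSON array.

FIRST iteration:
[1]
  A via A→b c: +{b}
  S via S→A: +{b}
  S via S→a a: +{a}
  S: {a,b}  A: {b}
[2]
  A via A→S b: +{a}
  S: {a,b}  A: {a,b}
[3] — fixpoint
  S: {a,b}  A: {a,b}

FIRST(S) = ["a", "b"]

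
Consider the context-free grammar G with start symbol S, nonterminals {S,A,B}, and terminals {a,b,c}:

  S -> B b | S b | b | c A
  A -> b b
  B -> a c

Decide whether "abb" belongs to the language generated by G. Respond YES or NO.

CNF form of G:
  S -> B T0 | S T0 | T2 A | b
  A -> T0 T0
  B -> T1 T2
  T0 -> b
  T1 -> a
  T2 -> c

CYK fill:
  [0..0]={T1}  "a"  orig:{}
  [1..1]={S,T0}  "b"  orig:{S}
  [2..2]={S,T0}  "b"  orig:{S}
  [0..1]=∅  "ab"
  [1..2]={A,S}  "bb"
  [0..2]=∅  "abb"

S ∉ T[0,2] ⇒ NO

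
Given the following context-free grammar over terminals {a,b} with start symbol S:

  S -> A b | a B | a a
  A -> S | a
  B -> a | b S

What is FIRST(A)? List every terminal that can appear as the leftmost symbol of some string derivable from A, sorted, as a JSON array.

FIRST sets, iterate to fixpoint:
round 1:
  A via A→a: +{a}
  B via B→a: +{a}
  B via B→b S: +{b}
  S via S→A b: +{a}
  S: {a}  A: {a}  B: {a,b}
round 2: (no change)
  S: {a}  A: {a}  B: {a,b}

FIRST(A) = ["a"]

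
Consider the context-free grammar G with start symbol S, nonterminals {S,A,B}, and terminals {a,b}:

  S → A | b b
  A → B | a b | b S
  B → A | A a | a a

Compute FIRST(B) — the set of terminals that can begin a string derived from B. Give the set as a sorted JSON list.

Compute FIRST by fixpoint:
[1]
  A via A→a b: +{a}
  A via A→b S: +{b}
  B via B→A: +{a,b}
  S via S→A: +{a,b}
  FIRST[S]={a,b}  FIRST[A]={a,b}  FIRST[B]={a,b}
[2] done
  FIRST[S]={a,b}  FIRST[A]={a,b}  FIRST[B]={a,b}

FIRST(B) = ["a", "b"]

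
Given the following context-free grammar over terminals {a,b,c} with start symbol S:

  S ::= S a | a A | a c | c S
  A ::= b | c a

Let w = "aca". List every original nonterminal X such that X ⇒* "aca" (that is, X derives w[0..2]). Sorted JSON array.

CNF form of G:
  S -> S T1 | T0 S | T1 A | T1 T0
  A -> T0 T1 | b
  T0 -> c
  T1 -> a

CYK table (by increasing span) (cells [i..j] with 0 ≤ i ≤ j ≤ 2 only):
  cell(0,0) a: {T1}  orig:{}
  cell(1,1) c: {T0}  orig:{}
  cell(2,2) a: {T1}  orig:{}
  cell(0,1) ac: {S}
  cell(1,2) ca: {A}
  cell(0,2) aca: {S}

Original NTs in T[0,2] deriving "aca": ["S"]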